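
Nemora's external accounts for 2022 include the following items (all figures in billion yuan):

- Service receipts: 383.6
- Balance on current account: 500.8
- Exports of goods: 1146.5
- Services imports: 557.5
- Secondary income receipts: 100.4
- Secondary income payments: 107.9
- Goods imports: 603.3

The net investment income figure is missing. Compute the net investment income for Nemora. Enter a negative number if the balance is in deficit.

Current account = goods balance + services balance + net primary income + net secondary income
Sum of the known components = 361.8
Net investment income = CA - (known components) = 500.8 - 361.8 = 139.0

139.0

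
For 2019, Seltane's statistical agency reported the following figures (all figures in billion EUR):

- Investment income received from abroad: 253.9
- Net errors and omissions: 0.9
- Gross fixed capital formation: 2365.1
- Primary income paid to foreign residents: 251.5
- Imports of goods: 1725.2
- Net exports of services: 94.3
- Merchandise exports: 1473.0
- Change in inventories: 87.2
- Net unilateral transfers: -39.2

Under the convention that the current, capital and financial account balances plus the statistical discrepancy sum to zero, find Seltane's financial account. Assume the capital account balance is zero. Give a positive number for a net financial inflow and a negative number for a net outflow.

Goods balance = 1473.0 - 1725.2 = -252.2
Services balance = 94.3
Trade balance (goods + services) = -252.2 + 94.3 = -157.9
Net primary income = 253.9 - 251.5 = 2.4
Net secondary income = -39.2
Current account = -157.9 + 2.4 + (-39.2) = -194.7
Financial account = -(-194.7 + 0.9) = 193.8

193.8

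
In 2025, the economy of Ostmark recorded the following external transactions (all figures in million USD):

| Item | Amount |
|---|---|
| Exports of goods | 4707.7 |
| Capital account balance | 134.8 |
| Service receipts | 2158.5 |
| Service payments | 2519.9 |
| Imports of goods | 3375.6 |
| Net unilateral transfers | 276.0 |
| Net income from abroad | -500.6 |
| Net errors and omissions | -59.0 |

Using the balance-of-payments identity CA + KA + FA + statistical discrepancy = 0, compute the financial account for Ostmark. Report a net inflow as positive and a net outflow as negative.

Goods balance = 4707.7 - 3375.6 = 1332.1
Services balance = 2158.5 - 2519.9 = -361.4
Trade balance (goods + services) = 1332.1 + (-361.4) = 970.7
Net primary income = -500.6
Net secondary income = 276.0
Current account = 970.7 + (-500.6) + 276.0 = 746.1
Financial account = -(746.1 + 134.8 + (-59.0)) = -821.9

-821.9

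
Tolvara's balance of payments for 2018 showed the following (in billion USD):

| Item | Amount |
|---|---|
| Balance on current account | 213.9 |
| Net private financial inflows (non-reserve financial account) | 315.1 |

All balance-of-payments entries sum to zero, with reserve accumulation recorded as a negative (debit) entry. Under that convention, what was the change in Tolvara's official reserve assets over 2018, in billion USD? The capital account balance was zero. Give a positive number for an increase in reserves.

529.0

Official reserve transactions balance = -(213.9 + 315.1) = -529.0
An accumulation of reserves is recorded as a debit (negative entry), so the change in the stock of reserves is the negative of that balance.
Change in official reserves = -(-529.0) = 529.0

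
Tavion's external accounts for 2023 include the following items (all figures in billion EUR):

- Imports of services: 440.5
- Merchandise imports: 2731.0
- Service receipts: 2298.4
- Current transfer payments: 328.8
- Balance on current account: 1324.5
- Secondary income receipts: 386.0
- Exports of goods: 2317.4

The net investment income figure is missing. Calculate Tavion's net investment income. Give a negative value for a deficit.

-177.0

Current account = goods balance + services balance + net primary income + net secondary income
Sum of the known components = 1501.5
Net investment income = CA - (known components) = 1324.5 - 1501.5 = -177.0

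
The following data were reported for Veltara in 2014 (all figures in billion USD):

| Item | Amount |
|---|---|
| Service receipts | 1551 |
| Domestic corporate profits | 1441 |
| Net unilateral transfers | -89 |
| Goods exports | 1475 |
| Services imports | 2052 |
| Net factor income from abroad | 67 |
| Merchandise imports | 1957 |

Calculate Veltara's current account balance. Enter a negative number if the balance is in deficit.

Goods balance = 1475 - 1957 = -482
Services balance = 1551 - 2052 = -501
Trade balance (goods + services) = -482 + (-501) = -983
Net primary income = 67
Net secondary income = -89
Current account = -983 + 67 + (-89) = -1005

-1005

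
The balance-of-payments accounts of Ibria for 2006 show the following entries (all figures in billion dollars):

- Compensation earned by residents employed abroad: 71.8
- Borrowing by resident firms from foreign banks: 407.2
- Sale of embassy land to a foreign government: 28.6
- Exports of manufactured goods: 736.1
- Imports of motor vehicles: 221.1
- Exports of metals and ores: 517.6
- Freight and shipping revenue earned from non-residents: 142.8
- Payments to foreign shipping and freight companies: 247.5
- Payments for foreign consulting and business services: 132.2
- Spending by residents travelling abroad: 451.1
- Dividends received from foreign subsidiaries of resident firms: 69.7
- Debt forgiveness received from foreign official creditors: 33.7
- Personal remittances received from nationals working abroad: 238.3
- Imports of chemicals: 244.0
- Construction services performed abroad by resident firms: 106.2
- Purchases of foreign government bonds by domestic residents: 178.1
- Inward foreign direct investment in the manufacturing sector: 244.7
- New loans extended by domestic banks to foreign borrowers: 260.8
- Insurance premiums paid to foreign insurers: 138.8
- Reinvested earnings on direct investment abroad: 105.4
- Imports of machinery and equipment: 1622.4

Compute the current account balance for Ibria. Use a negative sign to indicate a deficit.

-1069.2

Goods: -221.1 + 517.6 - 244.0 - 1622.4 + 736.1 = -833.8
Services: 106.2 - 247.5 + 142.8 - 138.8 - 132.2 - 451.1 = -720.6
Primary income: 69.7 + 105.4 + 71.8 = 246.9
Secondary income: 238.3
Current account = (-833.8) + (-720.6) + 246.9 + 238.3 = -1069.2
(Excluded from the current account — financial account: borrowing by resident firms from foreign banks 407.2, purchases of foreign government bonds by domestic residents 178.1, inward foreign direct investment in the manufacturing sector 244.7, new loans extended by domestic banks to foreign borrowers 260.8; capital account: sale of embassy land to a foreign government 28.6, debt forgiveness received from foreign official creditors 33.7.)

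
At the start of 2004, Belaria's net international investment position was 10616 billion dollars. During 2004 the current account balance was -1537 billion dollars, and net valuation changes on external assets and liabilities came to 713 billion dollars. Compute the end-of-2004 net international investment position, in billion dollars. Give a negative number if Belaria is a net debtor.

9792

Change in NIIP = current account + net valuation change = -1537 + 713 = -824
End-of-year NIIP = 10616 + (-824) = 9792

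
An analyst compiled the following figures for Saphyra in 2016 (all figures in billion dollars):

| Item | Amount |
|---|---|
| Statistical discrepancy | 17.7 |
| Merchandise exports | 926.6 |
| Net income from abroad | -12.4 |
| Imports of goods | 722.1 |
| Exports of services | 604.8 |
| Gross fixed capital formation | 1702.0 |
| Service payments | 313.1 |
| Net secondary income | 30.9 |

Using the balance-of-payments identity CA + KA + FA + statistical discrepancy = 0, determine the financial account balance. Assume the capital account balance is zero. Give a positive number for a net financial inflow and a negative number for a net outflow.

-532.4

Goods balance = 926.6 - 722.1 = 204.5
Services balance = 604.8 - 313.1 = 291.7
Trade balance (goods + services) = 204.5 + 291.7 = 496.2
Net primary income = -12.4
Net secondary income = 30.9
Current account = 496.2 + (-12.4) + 30.9 = 514.7
Financial account = -(514.7 + 17.7) = -532.4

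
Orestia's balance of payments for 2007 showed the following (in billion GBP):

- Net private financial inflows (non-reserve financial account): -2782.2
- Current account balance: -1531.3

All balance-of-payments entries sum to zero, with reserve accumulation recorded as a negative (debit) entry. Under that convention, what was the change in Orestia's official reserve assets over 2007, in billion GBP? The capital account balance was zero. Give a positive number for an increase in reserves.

-4313.5

Official reserve transactions balance = -((-1531.3) + (-2782.2)) = 4313.5
An accumulation of reserves is recorded as a debit (negative entry), so the change in the stock of reserves is the negative of that balance.
Change in official reserves = -(4313.5) = -4313.5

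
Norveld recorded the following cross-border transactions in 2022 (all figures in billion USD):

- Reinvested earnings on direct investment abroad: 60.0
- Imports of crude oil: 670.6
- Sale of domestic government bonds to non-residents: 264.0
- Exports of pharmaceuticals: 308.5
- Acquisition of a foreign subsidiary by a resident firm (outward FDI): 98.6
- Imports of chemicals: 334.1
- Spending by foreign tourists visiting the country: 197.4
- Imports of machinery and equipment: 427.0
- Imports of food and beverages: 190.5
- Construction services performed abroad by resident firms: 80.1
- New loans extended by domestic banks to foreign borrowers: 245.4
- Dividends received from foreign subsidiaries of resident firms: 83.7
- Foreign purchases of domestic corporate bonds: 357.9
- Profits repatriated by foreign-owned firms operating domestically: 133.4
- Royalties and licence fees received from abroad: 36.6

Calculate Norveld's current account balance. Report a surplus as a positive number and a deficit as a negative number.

-989.3

Goods: -670.6 - 427.0 - 334.1 - 190.5 + 308.5 = -1313.7
Services: 36.6 + 197.4 + 80.1 = 314.1
Primary income: 83.7 + 60.0 - 133.4 = 10.3
Current account = (-1313.7) + 314.1 + 10.3 = -989.3
(Excluded from the current account — financial account: sale of domestic government bonds to non-residents 264.0, acquisition of a foreign subsidiary by a resident firm (outward FDI) 98.6, new loans extended by domestic banks to foreign borrowers 245.4, foreign purchases of domestic corporate bonds 357.9.)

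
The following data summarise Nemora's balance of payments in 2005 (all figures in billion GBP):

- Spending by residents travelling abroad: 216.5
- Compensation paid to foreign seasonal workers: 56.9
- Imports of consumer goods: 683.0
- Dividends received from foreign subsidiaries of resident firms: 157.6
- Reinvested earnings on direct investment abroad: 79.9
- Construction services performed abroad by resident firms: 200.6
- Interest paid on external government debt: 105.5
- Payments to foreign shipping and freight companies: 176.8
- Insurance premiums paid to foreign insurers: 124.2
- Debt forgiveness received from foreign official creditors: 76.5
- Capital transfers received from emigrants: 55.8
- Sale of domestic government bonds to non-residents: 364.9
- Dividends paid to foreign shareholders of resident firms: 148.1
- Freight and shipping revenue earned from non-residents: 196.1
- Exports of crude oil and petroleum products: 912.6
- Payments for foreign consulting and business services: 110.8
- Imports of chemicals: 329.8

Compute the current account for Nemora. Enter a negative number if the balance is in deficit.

-404.8

Goods: -329.8 - 683.0 + 912.6 = -100.2
Services: -110.8 - 124.2 - 216.5 - 176.8 + 200.6 + 196.1 = -231.6
Primary income: -148.1 - 56.9 - 105.5 + 157.6 + 79.9 = -73.0
Current account = (-100.2) + (-231.6) + (-73.0) = -404.8
(Excluded from the current account — capital account: debt forgiveness received from foreign official creditors 76.5, capital transfers received from emigrants 55.8; financial account: sale of domestic government bonds to non-residents 364.9.)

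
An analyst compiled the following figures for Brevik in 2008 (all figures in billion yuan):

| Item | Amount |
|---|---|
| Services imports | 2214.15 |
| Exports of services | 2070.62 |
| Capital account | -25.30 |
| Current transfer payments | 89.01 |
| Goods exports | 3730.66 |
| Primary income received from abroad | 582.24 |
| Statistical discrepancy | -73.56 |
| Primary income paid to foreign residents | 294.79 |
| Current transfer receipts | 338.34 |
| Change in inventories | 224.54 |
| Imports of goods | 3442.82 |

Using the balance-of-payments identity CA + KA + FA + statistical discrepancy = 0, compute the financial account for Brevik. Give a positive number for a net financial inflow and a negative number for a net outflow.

-582.23

Goods balance = 3730.66 - 3442.82 = 287.84
Services balance = 2070.62 - 2214.15 = -143.53
Trade balance (goods + services) = 287.84 + (-143.53) = 144.31
Net primary income = 582.24 - 294.79 = 287.45
Net secondary income = 338.34 - 89.01 = 249.33
Current account = 144.31 + 287.45 + 249.33 = 681.09
Financial account = -(681.09 + (-25.30) + (-73.56)) = -582.23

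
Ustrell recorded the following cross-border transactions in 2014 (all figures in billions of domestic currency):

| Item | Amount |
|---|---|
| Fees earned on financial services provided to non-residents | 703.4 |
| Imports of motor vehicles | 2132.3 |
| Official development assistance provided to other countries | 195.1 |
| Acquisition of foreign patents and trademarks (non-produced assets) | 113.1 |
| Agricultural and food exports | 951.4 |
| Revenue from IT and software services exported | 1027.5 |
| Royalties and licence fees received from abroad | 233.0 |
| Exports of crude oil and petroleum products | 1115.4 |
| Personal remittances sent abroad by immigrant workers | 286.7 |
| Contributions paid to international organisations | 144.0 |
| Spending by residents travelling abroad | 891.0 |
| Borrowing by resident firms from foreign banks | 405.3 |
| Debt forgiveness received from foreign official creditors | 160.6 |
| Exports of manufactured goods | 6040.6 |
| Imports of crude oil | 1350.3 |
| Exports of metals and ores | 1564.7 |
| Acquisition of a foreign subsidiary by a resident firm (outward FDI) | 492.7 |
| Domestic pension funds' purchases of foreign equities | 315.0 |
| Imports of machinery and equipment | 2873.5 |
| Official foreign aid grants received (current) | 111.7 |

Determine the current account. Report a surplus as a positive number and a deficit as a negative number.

Goods: 1564.7 - 2873.5 - 1350.3 - 2132.3 + 6040.6 + 951.4 + 1115.4 = 3316.0
Services: 1027.5 + 233.0 + 703.4 - 891.0 = 1072.9
Secondary income: -144.0 - 195.1 + 111.7 - 286.7 = -514.1
Current account = 3316.0 + 1072.9 + (-514.1) = 3874.8
(Excluded from the current account — capital account: acquisition of foreign patents and trademarks (non-produced assets) 113.1, debt forgiveness received from foreign official creditors 160.6; financial account: borrowing by resident firms from foreign banks 405.3, acquisition of a foreign subsidiary by a resident firm (outward FDI) 492.7, domestic pension funds' purchases of foreign equities 315.0.)

3874.8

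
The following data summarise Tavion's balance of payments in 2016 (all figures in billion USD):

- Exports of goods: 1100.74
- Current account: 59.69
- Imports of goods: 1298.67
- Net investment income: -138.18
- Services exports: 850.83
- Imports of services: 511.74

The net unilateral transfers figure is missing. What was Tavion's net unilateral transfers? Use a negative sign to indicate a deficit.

Current account = goods balance + services balance + net primary income + net secondary income
Sum of the known components = 2.98
Net unilateral transfers = CA - (known components) = 59.69 - 2.98 = 56.71

56.71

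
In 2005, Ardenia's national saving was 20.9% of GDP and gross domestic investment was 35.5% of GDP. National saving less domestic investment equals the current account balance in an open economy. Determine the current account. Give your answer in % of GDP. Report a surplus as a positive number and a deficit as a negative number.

CA = S - I = 20.9 - 35.5 = -14.6

-14.6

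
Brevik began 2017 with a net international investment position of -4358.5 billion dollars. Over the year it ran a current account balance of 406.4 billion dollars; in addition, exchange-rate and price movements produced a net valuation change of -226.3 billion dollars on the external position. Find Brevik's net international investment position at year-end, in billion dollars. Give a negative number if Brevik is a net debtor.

-4178.4

Change in NIIP = current account + net valuation change = 406.4 + (-226.3) = 180.1
End-of-year NIIP = -4358.5 + 180.1 = -4178.4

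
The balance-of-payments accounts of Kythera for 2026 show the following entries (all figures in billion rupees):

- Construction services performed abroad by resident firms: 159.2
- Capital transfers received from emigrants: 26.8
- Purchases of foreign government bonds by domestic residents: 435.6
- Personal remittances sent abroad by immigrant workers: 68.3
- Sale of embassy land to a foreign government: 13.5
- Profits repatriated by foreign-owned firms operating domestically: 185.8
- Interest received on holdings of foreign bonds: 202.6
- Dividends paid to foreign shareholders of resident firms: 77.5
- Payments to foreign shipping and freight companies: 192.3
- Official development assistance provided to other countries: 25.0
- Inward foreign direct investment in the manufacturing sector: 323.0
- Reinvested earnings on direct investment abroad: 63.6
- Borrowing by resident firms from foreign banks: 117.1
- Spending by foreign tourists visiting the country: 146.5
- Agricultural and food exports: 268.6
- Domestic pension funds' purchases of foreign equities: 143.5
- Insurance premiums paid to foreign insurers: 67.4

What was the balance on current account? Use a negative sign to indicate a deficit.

224.2

Goods: 268.6
Services: 159.2 - 67.4 - 192.3 + 146.5 = 46.0
Primary income: 202.6 - 77.5 - 185.8 + 63.6 = 2.9
Secondary income: -25.0 - 68.3 = -93.3
Current account = 268.6 + 46.0 + 2.9 + (-93.3) = 224.2
(Excluded from the current account — capital account: capital transfers received from emigrants 26.8, sale of embassy land to a foreign government 13.5; financial account: purchases of foreign government bonds by domestic residents 435.6, inward foreign direct investment in the manufacturing sector 323.0, borrowing by resident firms from foreign banks 117.1, domestic pension funds' purchases of foreign equities 143.5.)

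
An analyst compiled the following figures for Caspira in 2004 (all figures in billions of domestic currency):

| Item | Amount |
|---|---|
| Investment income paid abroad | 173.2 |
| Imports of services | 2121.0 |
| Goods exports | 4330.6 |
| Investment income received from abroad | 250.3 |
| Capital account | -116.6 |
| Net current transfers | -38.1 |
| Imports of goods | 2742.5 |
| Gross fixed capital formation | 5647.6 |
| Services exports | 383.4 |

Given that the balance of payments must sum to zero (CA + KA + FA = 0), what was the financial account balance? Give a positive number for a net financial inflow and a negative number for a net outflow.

Goods balance = 4330.6 - 2742.5 = 1588.1
Services balance = 383.4 - 2121.0 = -1737.6
Trade balance (goods + services) = 1588.1 + (-1737.6) = -149.5
Net primary income = 250.3 - 173.2 = 77.1
Net secondary income = -38.1
Current account = -149.5 + 77.1 + (-38.1) = -110.5
Financial account = -(-110.5 + (-116.6)) = 227.1

227.1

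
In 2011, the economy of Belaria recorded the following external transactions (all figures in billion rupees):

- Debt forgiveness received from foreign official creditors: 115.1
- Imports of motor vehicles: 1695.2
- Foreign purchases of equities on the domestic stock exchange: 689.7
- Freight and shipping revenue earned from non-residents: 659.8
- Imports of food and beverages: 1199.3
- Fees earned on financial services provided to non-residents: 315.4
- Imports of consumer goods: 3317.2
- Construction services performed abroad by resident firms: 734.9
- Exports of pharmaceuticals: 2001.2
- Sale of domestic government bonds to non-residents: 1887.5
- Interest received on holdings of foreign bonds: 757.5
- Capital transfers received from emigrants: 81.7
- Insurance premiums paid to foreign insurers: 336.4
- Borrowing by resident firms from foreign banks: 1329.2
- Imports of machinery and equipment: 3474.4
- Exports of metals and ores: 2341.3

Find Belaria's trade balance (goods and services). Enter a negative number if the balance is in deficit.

-3969.9

Goods: 2001.2 - 1695.2 - 3317.2 - 3474.4 + 2341.3 - 1199.3 = -5343.6
Services: 315.4 + 659.8 + 734.9 - 336.4 = 1373.7
Trade balance = -5343.6 + 1373.7 = -3969.9
(Excluded from the trade balance — capital account: debt forgiveness received from foreign official creditors 115.1, capital transfers received from emigrants 81.7; financial account: foreign purchases of equities on the domestic stock exchange 689.7, sale of domestic government bonds to non-residents 1887.5, borrowing by resident firms from foreign banks 1329.2; primary income: interest received on holdings of foreign bonds 757.5.)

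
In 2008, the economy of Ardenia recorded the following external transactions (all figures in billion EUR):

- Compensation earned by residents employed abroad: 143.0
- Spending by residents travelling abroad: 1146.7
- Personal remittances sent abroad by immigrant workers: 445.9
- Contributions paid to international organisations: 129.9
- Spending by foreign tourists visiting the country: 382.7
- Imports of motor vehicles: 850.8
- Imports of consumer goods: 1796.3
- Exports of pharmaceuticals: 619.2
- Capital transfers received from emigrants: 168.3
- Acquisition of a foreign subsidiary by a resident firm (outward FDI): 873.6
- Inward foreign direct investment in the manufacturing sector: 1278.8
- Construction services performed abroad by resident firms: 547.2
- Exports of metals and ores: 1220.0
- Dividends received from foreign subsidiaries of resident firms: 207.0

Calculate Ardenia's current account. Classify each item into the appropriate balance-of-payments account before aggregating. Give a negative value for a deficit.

Goods: -850.8 + 1220.0 + 619.2 - 1796.3 = -807.9
Services: 382.7 + 547.2 - 1146.7 = -216.8
Primary income: 207.0 + 143.0 = 350.0
Secondary income: -445.9 - 129.9 = -575.8
Current account = (-807.9) + (-216.8) + 350.0 + (-575.8) = -1250.5
(Excluded from the current account — capital account: capital transfers received from emigrants 168.3; financial account: acquisition of a foreign subsidiary by a resident firm (outward FDI) 873.6, inward foreign direct investment in the manufacturing sector 1278.8.)

-1250.5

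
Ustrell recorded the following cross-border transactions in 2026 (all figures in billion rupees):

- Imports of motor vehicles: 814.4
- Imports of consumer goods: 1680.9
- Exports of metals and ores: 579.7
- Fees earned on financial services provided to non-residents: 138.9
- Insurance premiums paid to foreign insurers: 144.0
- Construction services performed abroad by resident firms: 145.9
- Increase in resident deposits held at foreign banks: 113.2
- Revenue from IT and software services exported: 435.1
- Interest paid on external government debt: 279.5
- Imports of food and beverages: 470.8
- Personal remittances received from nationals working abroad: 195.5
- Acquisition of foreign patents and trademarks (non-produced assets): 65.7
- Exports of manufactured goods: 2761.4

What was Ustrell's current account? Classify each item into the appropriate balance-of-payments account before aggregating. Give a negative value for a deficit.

866.9

Goods: 579.7 - 1680.9 + 2761.4 - 470.8 - 814.4 = 375.0
Services: 145.9 + 435.1 + 138.9 - 144.0 = 575.9
Primary income: -279.5
Secondary income: 195.5
Current account = 375.0 + 575.9 + (-279.5) + 195.5 = 866.9
(Excluded from the current account — financial account: increase in resident deposits held at foreign banks 113.2; capital account: acquisition of foreign patents and trademarks (non-produced assets) 65.7.)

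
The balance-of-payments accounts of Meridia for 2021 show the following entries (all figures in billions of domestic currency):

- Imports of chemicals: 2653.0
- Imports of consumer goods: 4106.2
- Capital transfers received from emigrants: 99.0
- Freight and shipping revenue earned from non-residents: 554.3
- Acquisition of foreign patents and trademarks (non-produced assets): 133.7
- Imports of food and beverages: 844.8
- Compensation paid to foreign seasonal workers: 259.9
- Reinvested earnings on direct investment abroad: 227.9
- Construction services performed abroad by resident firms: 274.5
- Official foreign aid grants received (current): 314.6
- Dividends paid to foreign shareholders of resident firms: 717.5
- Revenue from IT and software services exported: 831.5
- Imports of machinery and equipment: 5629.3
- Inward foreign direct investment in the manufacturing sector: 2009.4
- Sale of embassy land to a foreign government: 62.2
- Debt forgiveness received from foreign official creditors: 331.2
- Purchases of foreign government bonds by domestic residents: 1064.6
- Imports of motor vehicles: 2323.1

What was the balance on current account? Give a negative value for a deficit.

Goods: -2323.1 - 2653.0 - 4106.2 - 5629.3 - 844.8 = -15556.4
Services: 831.5 + 554.3 + 274.5 = 1660.3
Primary income: -259.9 - 717.5 + 227.9 = -749.5
Secondary income: 314.6
Current account = (-15556.4) + 1660.3 + (-749.5) + 314.6 = -14331.0
(Excluded from the current account — capital account: capital transfers received from emigrants 99.0, acquisition of foreign patents and trademarks (non-produced assets) 133.7, sale of embassy land to a foreign government 62.2, debt forgiveness received from foreign official creditors 331.2; financial account: inward foreign direct investment in the manufacturing sector 2009.4, purchases of foreign government bonds by domestic residents 1064.6.)

-14331.0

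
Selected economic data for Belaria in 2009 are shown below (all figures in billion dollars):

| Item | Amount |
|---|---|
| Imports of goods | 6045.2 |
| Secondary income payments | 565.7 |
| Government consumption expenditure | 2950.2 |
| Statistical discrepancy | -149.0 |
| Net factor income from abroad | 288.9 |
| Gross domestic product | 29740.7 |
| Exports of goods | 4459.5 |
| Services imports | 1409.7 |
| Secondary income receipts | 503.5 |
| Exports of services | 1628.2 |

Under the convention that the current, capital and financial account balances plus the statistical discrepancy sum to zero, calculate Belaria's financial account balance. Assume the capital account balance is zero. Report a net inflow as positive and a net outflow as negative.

Goods balance = 4459.5 - 6045.2 = -1585.7
Services balance = 1628.2 - 1409.7 = 218.5
Trade balance (goods + services) = -1585.7 + 218.5 = -1367.2
Net primary income = 288.9
Net secondary income = 503.5 - 565.7 = -62.2
Current account = -1367.2 + 288.9 + (-62.2) = -1140.5
Financial account = -(-1140.5 + (-149.0)) = 1289.5

1289.5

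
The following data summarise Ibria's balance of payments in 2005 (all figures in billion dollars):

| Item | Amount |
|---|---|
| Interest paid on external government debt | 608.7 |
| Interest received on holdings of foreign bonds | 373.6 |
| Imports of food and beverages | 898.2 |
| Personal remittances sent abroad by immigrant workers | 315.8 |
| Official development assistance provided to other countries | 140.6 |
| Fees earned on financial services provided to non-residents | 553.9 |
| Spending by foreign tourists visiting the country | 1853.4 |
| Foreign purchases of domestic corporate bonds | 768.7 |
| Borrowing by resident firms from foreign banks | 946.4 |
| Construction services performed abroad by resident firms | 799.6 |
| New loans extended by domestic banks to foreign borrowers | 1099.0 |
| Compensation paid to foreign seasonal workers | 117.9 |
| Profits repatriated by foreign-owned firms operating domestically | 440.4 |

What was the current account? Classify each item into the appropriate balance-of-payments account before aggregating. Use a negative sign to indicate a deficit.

Goods: -898.2
Services: 799.6 + 1853.4 + 553.9 = 3206.9
Primary income: -117.9 - 608.7 - 440.4 + 373.6 = -793.4
Secondary income: -315.8 - 140.6 = -456.4
Current account = (-898.2) + 3206.9 + (-793.4) + (-456.4) = 1058.9
(Excluded from the current account — financial account: foreign purchases of domestic corporate bonds 768.7, borrowing by resident firms from foreign banks 946.4, new loans extended by domestic banks to foreign borrowers 1099.0.)

1058.9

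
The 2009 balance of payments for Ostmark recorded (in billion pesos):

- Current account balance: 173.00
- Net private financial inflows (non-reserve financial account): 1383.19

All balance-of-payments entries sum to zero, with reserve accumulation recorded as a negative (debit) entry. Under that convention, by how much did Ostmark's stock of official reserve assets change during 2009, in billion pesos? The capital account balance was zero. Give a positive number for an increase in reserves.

1556.19

Official reserve transactions balance = -(173.00 + 1383.19) = -1556.19
An accumulation of reserves is recorded as a debit (negative entry), so the change in the stock of reserves is the negative of that balance.
Change in official reserves = -(-1556.19) = 1556.19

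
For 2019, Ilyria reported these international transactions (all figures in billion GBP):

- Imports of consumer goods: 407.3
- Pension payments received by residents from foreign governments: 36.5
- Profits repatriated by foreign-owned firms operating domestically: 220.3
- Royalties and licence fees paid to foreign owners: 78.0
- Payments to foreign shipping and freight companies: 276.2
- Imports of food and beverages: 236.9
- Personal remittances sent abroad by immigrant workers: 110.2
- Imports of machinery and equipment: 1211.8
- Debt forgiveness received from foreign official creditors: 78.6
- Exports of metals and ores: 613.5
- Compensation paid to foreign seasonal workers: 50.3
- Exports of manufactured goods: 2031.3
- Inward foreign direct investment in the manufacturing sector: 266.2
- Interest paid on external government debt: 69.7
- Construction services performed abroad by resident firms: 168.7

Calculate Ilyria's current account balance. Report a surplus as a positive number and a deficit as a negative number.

189.3

Goods: 2031.3 - 407.3 + 613.5 - 1211.8 - 236.9 = 788.8
Services: -78.0 - 276.2 + 168.7 = -185.5
Primary income: -220.3 - 69.7 - 50.3 = -340.3
Secondary income: -110.2 + 36.5 = -73.7
Current account = 788.8 + (-185.5) + (-340.3) + (-73.7) = 189.3
(Excluded from the current account — capital account: debt forgiveness received from foreign official creditors 78.6; financial account: inward foreign direct investment in the manufacturing sector 266.2.)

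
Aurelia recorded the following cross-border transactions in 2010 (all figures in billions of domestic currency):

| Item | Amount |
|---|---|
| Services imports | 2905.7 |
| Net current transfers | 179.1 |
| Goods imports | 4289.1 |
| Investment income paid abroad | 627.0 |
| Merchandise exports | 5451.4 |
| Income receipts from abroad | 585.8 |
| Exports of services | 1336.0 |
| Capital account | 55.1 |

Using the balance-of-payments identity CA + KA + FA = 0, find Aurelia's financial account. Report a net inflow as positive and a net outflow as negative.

Goods balance = 5451.4 - 4289.1 = 1162.3
Services balance = 1336.0 - 2905.7 = -1569.7
Trade balance (goods + services) = 1162.3 + (-1569.7) = -407.4
Net primary income = 585.8 - 627.0 = -41.2
Net secondary income = 179.1
Current account = -407.4 + (-41.2) + 179.1 = -269.5
Financial account = -(-269.5 + 55.1) = 214.4

214.4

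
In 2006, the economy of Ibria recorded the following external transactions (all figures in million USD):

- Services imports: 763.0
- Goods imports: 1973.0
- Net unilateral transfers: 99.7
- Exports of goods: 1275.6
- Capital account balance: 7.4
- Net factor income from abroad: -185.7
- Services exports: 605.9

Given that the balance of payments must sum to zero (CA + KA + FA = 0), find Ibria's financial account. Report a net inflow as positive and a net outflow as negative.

Goods balance = 1275.6 - 1973.0 = -697.4
Services balance = 605.9 - 763.0 = -157.1
Trade balance (goods + services) = -697.4 + (-157.1) = -854.5
Net primary income = -185.7
Net secondary income = 99.7
Current account = -854.5 + (-185.7) + 99.7 = -940.5
Financial account = -(-940.5 + 7.4) = 933.1

933.1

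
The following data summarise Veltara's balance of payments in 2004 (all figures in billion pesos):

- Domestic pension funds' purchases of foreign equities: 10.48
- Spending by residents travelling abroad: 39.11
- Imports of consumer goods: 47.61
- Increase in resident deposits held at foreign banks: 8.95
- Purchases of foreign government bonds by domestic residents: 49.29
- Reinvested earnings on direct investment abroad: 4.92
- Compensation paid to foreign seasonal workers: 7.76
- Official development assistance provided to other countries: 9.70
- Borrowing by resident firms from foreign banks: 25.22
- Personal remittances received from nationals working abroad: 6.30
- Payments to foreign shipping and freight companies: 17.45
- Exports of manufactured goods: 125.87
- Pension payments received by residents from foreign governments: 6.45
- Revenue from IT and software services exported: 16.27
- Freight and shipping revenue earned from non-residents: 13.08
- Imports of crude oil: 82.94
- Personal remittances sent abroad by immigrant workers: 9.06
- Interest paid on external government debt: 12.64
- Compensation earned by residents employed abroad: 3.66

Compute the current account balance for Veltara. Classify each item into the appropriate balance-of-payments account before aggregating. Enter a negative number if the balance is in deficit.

Goods: -82.94 - 47.61 + 125.87 = -4.68
Services: 13.08 - 39.11 - 17.45 + 16.27 = -27.21
Primary income: -12.64 + 4.92 - 7.76 + 3.66 = -11.82
Secondary income: -9.06 + 6.30 + 6.45 - 9.70 = -6.01
Current account = (-4.68) + (-27.21) + (-11.82) + (-6.01) = -49.72
(Excluded from the current account — financial account: domestic pension funds' purchases of foreign equities 10.48, increase in resident deposits held at foreign banks 8.95, purchases of foreign government bonds by domestic residents 49.29, borrowing by resident firms from foreign banks 25.22.)

-49.72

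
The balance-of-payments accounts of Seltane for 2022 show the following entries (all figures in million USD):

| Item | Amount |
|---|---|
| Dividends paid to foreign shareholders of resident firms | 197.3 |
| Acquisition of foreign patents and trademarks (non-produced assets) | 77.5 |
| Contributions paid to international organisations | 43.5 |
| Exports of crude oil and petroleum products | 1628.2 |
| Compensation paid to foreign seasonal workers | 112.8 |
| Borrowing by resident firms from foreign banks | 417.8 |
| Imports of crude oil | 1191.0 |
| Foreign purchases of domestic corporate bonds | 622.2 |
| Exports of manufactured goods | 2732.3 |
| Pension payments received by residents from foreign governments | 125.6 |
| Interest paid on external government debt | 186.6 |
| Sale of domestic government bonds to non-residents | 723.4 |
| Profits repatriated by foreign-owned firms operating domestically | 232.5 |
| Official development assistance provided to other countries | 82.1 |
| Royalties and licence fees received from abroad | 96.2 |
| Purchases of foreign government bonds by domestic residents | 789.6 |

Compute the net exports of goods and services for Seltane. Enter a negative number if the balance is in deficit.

Goods: 2732.3 - 1191.0 + 1628.2 = 3169.5
Services: 96.2
Trade balance = 3169.5 + 96.2 = 3265.7
(Excluded from the trade balance — primary income: dividends paid to foreign shareholders of resident firms 197.3, compensation paid to foreign seasonal workers 112.8, interest paid on external government debt 186.6, profits repatriated by foreign-owned firms operating domestically 232.5; capital account: acquisition of foreign patents and trademarks (non-produced assets) 77.5; secondary income: contributions paid to international organisations 43.5, pension payments received by residents from foreign governments 125.6, official development assistance provided to other countries 82.1; financial account: borrowing by resident firms from foreign banks 417.8, foreign purchases of domestic corporate bonds 622.2, sale of domestic government bonds to non-residents 723.4, purchases of foreign government bonds by domestic residents 789.6.)

3265.7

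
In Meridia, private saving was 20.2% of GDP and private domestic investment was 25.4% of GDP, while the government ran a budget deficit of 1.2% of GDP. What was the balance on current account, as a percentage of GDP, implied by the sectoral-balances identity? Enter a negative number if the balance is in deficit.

-6.4

By the sectoral-balances identity, CA = (S_private - I) + (T - G).
Private balance = 20.2 - 25.4 = -5.2
Government balance (T - G) = -1.2
CA = -5.2 + (-1.2) = -6.4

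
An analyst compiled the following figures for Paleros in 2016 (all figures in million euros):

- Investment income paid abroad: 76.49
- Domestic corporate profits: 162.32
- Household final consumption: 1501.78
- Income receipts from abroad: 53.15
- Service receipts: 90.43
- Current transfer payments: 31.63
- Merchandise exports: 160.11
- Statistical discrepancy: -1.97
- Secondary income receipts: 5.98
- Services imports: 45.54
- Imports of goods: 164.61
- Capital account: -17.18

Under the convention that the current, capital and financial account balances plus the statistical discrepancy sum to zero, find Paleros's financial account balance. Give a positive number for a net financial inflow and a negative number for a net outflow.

27.75

Goods balance = 160.11 - 164.61 = -4.50
Services balance = 90.43 - 45.54 = 44.89
Trade balance (goods + services) = -4.50 + 44.89 = 40.39
Net primary income = 53.15 - 76.49 = -23.34
Net secondary income = 5.98 - 31.63 = -25.65
Current account = 40.39 + (-23.34) + (-25.65) = -8.60
Financial account = -(-8.60 + (-17.18) + (-1.97)) = 27.75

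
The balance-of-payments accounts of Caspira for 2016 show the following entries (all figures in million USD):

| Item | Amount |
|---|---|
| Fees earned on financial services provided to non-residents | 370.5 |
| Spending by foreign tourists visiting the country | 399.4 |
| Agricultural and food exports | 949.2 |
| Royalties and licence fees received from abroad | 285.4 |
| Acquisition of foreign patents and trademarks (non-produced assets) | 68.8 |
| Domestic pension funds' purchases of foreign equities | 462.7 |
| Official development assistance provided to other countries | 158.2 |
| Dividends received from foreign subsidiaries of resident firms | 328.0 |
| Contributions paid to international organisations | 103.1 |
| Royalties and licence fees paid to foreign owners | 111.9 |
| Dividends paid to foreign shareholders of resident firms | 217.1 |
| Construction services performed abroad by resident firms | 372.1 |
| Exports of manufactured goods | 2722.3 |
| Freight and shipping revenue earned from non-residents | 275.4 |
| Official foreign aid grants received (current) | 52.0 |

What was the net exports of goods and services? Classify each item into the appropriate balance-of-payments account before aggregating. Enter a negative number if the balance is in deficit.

5262.4

Goods: 2722.3 + 949.2 = 3671.5
Services: 399.4 + 275.4 + 285.4 + 370.5 + 372.1 - 111.9 = 1590.9
Trade balance = 3671.5 + 1590.9 = 5262.4
(Excluded from the trade balance — capital account: acquisition of foreign patents and trademarks (non-produced assets) 68.8; financial account: domestic pension funds' purchases of foreign equities 462.7; secondary income: official development assistance provided to other countries 158.2, contributions paid to international organisations 103.1, official foreign aid grants received (current) 52.0; primary income: dividends received from foreign subsidiaries of resident firms 328.0, dividends paid to foreign shareholders of resident firms 217.1.)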